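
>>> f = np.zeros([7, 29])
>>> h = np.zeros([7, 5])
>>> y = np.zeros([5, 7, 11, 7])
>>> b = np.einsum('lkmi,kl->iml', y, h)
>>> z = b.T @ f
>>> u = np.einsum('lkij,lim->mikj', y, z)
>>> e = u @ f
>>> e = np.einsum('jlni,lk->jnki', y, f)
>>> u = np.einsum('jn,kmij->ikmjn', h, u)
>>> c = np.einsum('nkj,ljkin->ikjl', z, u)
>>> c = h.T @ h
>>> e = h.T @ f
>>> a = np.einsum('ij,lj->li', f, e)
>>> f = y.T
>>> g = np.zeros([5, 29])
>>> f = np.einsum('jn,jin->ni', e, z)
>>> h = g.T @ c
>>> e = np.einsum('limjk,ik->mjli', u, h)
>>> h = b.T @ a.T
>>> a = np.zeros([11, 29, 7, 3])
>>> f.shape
(29, 11)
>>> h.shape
(5, 11, 5)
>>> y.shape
(5, 7, 11, 7)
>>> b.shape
(7, 11, 5)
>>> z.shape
(5, 11, 29)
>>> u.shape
(7, 29, 11, 7, 5)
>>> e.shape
(11, 7, 7, 29)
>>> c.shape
(5, 5)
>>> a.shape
(11, 29, 7, 3)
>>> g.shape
(5, 29)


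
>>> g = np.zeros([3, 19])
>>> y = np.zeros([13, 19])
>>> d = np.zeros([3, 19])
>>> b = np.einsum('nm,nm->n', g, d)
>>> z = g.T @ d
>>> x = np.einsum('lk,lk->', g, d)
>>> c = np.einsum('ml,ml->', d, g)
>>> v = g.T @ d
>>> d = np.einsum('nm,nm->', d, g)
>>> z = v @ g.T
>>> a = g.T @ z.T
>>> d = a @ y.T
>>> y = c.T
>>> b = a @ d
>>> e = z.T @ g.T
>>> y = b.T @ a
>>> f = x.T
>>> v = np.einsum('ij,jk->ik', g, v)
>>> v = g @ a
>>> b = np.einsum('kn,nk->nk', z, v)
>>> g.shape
(3, 19)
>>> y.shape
(13, 19)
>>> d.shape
(19, 13)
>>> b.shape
(3, 19)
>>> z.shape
(19, 3)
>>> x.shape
()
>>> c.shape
()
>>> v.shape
(3, 19)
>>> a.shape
(19, 19)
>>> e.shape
(3, 3)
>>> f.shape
()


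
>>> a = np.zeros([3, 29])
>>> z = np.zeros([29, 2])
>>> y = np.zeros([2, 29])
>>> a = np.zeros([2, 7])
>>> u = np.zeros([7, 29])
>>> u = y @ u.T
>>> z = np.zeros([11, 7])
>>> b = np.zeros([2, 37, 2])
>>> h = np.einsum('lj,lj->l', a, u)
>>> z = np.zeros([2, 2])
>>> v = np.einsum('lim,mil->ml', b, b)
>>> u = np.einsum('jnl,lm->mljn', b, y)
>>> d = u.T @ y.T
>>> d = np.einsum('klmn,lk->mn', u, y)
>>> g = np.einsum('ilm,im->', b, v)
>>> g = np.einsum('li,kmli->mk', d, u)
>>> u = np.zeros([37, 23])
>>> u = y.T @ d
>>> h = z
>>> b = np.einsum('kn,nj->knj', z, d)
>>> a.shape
(2, 7)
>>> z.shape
(2, 2)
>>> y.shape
(2, 29)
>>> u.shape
(29, 37)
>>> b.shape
(2, 2, 37)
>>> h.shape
(2, 2)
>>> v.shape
(2, 2)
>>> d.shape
(2, 37)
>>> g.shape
(2, 29)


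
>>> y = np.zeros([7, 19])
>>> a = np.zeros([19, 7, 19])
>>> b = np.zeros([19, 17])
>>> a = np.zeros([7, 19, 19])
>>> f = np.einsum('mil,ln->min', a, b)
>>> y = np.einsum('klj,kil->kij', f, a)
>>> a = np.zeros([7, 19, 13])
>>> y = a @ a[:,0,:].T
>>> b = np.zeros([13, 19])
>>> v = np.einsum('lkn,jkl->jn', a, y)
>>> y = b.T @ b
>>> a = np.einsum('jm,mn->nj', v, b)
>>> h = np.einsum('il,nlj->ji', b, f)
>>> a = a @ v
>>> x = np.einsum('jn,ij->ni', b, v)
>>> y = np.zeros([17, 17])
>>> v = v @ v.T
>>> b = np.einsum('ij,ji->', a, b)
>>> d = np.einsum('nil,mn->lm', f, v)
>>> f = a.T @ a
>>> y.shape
(17, 17)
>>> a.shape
(19, 13)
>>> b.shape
()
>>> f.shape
(13, 13)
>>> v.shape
(7, 7)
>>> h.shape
(17, 13)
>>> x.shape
(19, 7)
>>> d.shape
(17, 7)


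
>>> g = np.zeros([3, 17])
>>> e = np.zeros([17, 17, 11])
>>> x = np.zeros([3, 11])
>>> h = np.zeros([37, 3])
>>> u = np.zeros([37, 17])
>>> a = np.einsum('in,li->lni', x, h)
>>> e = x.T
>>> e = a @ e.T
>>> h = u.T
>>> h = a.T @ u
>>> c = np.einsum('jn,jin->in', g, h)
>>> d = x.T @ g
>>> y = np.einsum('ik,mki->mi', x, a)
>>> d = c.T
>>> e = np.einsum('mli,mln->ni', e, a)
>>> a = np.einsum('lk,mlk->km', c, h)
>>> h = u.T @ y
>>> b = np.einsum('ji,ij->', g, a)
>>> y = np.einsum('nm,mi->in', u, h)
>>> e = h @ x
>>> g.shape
(3, 17)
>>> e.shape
(17, 11)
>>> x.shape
(3, 11)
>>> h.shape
(17, 3)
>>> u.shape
(37, 17)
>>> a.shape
(17, 3)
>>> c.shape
(11, 17)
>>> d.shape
(17, 11)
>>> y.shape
(3, 37)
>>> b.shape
()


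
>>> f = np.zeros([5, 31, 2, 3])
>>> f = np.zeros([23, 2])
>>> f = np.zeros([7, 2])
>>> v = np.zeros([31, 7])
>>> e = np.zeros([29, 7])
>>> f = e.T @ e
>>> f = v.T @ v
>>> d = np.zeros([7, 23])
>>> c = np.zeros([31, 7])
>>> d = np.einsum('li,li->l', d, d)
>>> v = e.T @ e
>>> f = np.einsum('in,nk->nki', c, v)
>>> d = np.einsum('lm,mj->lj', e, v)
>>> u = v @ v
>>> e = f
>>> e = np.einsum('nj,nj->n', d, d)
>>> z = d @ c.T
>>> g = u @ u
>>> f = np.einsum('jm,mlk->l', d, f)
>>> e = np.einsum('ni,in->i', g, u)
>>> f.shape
(7,)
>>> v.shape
(7, 7)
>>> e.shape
(7,)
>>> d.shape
(29, 7)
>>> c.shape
(31, 7)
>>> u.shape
(7, 7)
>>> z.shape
(29, 31)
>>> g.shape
(7, 7)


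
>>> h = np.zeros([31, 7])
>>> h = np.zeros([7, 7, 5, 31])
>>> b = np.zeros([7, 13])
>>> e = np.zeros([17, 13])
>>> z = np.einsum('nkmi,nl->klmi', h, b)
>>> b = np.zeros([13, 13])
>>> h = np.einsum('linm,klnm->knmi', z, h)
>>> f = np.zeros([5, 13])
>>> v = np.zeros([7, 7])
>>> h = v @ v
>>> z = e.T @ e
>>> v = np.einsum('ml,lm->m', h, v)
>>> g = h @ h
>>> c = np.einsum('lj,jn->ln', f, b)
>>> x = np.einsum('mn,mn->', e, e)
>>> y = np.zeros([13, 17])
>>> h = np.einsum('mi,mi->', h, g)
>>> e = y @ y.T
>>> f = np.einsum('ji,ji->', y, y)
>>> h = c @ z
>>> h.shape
(5, 13)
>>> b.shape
(13, 13)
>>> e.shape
(13, 13)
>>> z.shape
(13, 13)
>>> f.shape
()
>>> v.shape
(7,)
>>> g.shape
(7, 7)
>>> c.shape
(5, 13)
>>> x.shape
()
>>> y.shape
(13, 17)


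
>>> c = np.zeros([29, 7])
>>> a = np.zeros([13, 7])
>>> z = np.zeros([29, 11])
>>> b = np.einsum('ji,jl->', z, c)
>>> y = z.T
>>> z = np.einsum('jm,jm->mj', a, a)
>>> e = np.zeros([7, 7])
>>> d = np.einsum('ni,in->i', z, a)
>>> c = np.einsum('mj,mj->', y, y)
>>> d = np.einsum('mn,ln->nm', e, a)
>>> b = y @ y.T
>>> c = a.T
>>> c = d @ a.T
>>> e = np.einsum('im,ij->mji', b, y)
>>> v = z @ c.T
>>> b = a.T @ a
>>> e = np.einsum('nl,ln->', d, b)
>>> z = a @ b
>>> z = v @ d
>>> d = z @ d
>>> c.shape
(7, 13)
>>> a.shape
(13, 7)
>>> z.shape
(7, 7)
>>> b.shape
(7, 7)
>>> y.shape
(11, 29)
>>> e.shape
()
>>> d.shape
(7, 7)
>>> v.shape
(7, 7)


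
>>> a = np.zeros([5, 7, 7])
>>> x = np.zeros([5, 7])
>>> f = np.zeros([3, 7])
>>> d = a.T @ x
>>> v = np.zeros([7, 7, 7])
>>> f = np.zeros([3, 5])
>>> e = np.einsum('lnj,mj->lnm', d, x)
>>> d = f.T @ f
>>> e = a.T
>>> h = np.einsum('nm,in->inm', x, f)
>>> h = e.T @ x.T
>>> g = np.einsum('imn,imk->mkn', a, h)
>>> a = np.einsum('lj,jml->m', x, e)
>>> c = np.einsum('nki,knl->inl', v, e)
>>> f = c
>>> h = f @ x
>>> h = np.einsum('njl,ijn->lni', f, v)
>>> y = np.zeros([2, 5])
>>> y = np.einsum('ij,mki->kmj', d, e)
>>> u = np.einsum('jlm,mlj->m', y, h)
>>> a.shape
(7,)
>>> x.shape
(5, 7)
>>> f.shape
(7, 7, 5)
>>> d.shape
(5, 5)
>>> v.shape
(7, 7, 7)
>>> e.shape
(7, 7, 5)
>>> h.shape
(5, 7, 7)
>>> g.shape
(7, 5, 7)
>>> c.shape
(7, 7, 5)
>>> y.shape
(7, 7, 5)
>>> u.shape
(5,)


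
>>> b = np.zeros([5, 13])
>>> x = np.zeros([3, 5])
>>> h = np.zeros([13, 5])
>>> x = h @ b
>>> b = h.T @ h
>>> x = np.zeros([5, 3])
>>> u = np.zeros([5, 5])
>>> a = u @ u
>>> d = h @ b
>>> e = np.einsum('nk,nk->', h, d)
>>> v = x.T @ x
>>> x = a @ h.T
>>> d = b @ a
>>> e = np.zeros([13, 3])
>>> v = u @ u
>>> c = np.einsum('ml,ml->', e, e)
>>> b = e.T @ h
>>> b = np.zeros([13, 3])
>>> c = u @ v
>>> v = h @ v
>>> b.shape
(13, 3)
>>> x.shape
(5, 13)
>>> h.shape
(13, 5)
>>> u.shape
(5, 5)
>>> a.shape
(5, 5)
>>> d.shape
(5, 5)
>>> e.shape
(13, 3)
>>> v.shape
(13, 5)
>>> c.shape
(5, 5)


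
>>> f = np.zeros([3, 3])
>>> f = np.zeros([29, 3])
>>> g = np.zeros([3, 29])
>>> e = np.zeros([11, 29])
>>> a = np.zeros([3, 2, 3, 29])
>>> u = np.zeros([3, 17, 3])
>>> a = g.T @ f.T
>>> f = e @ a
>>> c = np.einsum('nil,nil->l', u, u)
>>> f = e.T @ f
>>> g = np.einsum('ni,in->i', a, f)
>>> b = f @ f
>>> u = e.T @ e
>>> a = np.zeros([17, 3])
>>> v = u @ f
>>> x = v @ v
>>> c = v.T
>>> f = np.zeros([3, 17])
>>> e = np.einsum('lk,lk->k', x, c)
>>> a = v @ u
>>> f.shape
(3, 17)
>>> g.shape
(29,)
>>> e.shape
(29,)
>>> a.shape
(29, 29)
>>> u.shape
(29, 29)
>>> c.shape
(29, 29)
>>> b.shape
(29, 29)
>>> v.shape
(29, 29)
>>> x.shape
(29, 29)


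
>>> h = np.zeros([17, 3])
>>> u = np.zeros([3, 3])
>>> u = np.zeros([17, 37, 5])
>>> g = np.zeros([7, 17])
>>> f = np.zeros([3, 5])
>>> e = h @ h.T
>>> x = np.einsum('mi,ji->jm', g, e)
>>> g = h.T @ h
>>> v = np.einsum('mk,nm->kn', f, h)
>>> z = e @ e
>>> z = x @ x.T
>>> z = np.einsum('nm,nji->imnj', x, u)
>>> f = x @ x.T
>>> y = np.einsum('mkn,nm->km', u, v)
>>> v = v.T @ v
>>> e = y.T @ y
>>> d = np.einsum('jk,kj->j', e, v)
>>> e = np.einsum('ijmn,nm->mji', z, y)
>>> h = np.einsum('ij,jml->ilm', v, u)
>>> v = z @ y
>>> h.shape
(17, 5, 37)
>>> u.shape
(17, 37, 5)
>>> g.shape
(3, 3)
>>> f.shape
(17, 17)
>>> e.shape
(17, 7, 5)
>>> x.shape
(17, 7)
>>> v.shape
(5, 7, 17, 17)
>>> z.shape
(5, 7, 17, 37)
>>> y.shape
(37, 17)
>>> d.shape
(17,)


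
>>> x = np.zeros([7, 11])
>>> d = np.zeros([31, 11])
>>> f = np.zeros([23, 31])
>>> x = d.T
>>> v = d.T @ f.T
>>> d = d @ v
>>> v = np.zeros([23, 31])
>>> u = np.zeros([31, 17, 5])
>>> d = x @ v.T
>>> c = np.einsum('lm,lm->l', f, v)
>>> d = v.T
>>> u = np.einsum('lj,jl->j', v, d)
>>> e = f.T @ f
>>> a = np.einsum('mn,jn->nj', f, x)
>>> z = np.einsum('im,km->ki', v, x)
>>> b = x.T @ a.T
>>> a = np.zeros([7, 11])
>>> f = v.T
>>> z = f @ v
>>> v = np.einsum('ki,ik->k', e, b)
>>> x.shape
(11, 31)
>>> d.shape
(31, 23)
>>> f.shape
(31, 23)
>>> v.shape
(31,)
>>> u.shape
(31,)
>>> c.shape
(23,)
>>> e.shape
(31, 31)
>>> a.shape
(7, 11)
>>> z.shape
(31, 31)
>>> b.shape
(31, 31)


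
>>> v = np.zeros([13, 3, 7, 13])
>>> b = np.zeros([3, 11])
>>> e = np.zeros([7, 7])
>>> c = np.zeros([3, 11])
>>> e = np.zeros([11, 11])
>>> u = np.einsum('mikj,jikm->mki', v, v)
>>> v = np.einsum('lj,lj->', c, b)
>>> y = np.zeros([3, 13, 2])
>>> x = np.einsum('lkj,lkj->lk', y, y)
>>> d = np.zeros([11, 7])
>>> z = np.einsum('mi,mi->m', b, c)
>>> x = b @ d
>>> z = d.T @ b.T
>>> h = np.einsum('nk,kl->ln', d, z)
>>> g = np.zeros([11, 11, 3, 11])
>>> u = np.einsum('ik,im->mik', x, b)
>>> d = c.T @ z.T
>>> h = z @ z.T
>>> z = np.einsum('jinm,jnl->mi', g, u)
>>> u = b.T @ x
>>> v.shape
()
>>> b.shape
(3, 11)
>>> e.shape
(11, 11)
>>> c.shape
(3, 11)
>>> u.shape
(11, 7)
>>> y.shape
(3, 13, 2)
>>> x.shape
(3, 7)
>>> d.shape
(11, 7)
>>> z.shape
(11, 11)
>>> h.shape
(7, 7)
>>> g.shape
(11, 11, 3, 11)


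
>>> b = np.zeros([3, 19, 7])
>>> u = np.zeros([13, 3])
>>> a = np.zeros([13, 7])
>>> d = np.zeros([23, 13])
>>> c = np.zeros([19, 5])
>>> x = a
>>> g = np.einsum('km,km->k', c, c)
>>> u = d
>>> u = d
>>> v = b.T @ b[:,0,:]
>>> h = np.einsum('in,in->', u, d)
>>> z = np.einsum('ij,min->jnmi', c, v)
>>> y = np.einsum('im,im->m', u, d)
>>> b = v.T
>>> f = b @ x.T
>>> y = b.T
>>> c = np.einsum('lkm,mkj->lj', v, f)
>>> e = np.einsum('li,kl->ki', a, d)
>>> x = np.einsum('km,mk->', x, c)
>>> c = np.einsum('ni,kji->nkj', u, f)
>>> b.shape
(7, 19, 7)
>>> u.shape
(23, 13)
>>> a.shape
(13, 7)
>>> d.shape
(23, 13)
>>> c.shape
(23, 7, 19)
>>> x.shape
()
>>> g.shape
(19,)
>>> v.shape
(7, 19, 7)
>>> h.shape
()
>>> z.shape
(5, 7, 7, 19)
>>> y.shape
(7, 19, 7)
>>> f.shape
(7, 19, 13)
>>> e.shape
(23, 7)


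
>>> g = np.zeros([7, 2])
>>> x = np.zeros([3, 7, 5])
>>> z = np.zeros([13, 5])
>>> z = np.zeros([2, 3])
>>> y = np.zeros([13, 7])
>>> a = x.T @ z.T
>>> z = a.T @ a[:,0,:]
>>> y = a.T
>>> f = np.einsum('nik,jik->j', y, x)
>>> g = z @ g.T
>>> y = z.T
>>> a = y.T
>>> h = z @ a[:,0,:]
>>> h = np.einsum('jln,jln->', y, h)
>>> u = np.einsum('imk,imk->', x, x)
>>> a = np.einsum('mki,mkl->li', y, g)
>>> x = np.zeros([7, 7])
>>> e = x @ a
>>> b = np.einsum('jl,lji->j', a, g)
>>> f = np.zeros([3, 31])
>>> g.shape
(2, 7, 7)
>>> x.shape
(7, 7)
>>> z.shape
(2, 7, 2)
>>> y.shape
(2, 7, 2)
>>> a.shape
(7, 2)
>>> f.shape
(3, 31)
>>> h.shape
()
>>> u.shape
()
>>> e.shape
(7, 2)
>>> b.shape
(7,)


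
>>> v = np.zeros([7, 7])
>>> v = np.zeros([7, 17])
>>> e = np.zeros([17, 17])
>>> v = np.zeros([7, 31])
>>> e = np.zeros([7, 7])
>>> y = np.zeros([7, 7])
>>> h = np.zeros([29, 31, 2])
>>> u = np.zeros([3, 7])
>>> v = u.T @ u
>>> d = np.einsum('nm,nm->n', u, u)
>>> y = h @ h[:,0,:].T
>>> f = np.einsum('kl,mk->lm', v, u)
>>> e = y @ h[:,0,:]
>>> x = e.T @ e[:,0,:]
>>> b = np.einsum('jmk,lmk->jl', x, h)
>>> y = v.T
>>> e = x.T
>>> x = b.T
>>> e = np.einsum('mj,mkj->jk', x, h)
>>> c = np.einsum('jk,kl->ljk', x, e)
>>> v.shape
(7, 7)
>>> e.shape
(2, 31)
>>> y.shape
(7, 7)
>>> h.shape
(29, 31, 2)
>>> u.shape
(3, 7)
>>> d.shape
(3,)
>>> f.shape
(7, 3)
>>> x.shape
(29, 2)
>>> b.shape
(2, 29)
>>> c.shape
(31, 29, 2)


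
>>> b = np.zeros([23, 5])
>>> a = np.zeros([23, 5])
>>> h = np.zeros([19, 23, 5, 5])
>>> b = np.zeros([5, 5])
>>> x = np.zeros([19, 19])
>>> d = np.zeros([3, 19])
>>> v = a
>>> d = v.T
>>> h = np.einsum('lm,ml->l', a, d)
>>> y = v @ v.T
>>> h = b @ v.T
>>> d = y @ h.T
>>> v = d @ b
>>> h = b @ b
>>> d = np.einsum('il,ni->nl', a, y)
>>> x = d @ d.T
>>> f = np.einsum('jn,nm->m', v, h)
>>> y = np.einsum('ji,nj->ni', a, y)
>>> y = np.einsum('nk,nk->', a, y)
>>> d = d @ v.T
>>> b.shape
(5, 5)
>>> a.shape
(23, 5)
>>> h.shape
(5, 5)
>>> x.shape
(23, 23)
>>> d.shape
(23, 23)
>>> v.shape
(23, 5)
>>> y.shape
()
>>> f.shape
(5,)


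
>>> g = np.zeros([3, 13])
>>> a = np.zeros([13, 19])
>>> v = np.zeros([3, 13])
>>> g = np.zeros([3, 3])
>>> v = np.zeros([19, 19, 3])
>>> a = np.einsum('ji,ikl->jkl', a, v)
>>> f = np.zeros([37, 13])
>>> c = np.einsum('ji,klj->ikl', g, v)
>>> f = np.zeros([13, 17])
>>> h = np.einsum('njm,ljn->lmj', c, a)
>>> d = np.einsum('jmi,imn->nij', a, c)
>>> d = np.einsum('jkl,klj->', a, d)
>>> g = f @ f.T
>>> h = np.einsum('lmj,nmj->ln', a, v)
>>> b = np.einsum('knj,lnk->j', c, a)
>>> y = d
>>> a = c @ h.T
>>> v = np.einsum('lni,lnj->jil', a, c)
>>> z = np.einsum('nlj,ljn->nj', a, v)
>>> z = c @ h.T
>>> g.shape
(13, 13)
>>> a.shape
(3, 19, 13)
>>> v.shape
(19, 13, 3)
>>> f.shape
(13, 17)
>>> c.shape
(3, 19, 19)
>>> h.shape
(13, 19)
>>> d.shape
()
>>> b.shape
(19,)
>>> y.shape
()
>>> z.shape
(3, 19, 13)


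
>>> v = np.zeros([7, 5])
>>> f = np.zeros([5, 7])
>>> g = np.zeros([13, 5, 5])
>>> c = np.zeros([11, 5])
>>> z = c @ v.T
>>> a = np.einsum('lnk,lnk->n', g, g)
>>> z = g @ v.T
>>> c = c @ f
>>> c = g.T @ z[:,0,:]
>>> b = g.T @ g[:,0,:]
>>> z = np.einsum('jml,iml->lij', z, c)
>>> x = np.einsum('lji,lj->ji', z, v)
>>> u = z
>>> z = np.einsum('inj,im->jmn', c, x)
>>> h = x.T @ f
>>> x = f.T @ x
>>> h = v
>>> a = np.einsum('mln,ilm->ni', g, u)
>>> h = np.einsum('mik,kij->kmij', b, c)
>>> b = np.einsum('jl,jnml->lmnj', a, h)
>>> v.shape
(7, 5)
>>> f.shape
(5, 7)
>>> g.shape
(13, 5, 5)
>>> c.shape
(5, 5, 7)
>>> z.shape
(7, 13, 5)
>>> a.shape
(5, 7)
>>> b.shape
(7, 5, 5, 5)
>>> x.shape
(7, 13)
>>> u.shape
(7, 5, 13)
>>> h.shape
(5, 5, 5, 7)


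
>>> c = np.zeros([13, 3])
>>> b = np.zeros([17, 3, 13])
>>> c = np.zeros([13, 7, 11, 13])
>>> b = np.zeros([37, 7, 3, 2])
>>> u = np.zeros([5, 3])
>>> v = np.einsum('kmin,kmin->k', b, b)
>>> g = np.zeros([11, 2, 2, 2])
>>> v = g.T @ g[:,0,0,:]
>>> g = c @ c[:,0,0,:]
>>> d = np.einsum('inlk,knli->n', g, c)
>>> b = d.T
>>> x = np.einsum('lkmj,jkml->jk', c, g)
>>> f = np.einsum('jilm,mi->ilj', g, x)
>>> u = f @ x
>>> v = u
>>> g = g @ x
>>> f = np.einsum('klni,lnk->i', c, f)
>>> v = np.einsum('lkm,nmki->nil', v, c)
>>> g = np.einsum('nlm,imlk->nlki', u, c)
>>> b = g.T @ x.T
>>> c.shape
(13, 7, 11, 13)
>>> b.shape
(13, 13, 11, 13)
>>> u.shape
(7, 11, 7)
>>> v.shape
(13, 13, 7)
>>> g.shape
(7, 11, 13, 13)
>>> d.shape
(7,)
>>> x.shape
(13, 7)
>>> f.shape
(13,)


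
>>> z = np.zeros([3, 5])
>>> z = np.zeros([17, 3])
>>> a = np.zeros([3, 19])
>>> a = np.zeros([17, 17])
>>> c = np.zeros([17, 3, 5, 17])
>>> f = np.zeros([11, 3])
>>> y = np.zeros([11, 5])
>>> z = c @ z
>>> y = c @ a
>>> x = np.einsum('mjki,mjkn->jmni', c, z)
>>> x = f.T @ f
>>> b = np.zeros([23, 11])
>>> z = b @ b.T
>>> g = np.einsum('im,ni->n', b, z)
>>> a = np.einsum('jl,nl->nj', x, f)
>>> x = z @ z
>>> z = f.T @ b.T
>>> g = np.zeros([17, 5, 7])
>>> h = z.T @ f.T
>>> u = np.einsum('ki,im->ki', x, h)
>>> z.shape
(3, 23)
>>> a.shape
(11, 3)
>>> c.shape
(17, 3, 5, 17)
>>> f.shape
(11, 3)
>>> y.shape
(17, 3, 5, 17)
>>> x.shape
(23, 23)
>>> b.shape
(23, 11)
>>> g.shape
(17, 5, 7)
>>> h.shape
(23, 11)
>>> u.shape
(23, 23)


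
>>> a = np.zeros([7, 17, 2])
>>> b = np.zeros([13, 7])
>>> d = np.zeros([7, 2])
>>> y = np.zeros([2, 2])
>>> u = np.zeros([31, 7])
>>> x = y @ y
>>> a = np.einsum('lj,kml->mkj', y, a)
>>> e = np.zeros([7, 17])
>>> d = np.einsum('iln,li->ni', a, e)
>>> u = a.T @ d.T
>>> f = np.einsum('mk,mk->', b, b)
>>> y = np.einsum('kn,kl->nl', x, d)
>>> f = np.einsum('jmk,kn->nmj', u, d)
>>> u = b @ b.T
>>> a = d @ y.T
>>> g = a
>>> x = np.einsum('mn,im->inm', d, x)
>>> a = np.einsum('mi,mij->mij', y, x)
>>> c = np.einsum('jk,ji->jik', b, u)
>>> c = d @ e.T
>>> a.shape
(2, 17, 2)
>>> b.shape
(13, 7)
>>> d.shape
(2, 17)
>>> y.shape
(2, 17)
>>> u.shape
(13, 13)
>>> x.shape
(2, 17, 2)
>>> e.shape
(7, 17)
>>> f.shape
(17, 7, 2)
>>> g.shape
(2, 2)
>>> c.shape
(2, 7)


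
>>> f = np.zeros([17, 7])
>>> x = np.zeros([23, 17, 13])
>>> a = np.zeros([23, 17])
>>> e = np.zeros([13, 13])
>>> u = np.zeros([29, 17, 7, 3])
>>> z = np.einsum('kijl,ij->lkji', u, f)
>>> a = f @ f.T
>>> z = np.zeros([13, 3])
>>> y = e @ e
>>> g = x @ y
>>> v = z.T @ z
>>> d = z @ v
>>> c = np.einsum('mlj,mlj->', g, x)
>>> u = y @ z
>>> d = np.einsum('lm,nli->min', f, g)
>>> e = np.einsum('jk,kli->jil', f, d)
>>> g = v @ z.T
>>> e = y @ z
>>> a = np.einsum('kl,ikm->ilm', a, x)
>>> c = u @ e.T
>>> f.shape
(17, 7)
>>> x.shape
(23, 17, 13)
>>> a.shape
(23, 17, 13)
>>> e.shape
(13, 3)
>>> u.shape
(13, 3)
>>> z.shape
(13, 3)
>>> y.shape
(13, 13)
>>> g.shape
(3, 13)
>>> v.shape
(3, 3)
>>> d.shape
(7, 13, 23)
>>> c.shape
(13, 13)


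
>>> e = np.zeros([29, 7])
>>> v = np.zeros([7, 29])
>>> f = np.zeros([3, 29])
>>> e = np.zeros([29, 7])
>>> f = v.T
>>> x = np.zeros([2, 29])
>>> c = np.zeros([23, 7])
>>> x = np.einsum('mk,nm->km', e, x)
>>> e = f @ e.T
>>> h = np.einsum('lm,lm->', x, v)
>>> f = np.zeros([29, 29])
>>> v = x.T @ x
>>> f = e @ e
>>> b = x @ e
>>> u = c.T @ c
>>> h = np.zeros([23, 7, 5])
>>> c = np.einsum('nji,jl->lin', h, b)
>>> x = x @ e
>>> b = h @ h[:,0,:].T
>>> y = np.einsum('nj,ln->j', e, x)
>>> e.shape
(29, 29)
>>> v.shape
(29, 29)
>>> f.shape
(29, 29)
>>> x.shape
(7, 29)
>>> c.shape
(29, 5, 23)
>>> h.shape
(23, 7, 5)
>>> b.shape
(23, 7, 23)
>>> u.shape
(7, 7)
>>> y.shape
(29,)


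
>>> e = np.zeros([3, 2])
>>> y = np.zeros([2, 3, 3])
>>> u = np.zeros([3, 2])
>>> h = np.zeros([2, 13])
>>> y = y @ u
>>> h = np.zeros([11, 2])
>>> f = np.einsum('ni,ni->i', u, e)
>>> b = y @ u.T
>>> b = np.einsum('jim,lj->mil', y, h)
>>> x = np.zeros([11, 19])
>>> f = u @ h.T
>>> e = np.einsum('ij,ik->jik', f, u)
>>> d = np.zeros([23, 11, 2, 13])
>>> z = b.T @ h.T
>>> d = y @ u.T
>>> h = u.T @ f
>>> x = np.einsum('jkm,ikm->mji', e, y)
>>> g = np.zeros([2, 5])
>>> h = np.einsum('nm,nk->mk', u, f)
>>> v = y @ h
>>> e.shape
(11, 3, 2)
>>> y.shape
(2, 3, 2)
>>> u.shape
(3, 2)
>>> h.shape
(2, 11)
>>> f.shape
(3, 11)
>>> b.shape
(2, 3, 11)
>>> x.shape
(2, 11, 2)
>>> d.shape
(2, 3, 3)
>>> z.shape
(11, 3, 11)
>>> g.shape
(2, 5)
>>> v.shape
(2, 3, 11)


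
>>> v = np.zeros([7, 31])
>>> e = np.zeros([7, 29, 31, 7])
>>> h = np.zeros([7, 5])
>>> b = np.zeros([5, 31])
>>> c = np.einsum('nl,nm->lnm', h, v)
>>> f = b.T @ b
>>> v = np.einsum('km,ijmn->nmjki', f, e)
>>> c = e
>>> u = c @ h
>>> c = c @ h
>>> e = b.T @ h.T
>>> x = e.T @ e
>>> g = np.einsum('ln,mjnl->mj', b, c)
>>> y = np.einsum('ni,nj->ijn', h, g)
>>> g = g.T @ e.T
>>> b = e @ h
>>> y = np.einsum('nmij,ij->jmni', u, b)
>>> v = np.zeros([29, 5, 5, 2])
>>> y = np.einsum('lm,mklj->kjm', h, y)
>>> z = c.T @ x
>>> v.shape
(29, 5, 5, 2)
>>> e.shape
(31, 7)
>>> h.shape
(7, 5)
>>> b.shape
(31, 5)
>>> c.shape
(7, 29, 31, 5)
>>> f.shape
(31, 31)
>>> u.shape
(7, 29, 31, 5)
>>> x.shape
(7, 7)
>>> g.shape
(29, 31)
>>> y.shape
(29, 31, 5)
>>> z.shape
(5, 31, 29, 7)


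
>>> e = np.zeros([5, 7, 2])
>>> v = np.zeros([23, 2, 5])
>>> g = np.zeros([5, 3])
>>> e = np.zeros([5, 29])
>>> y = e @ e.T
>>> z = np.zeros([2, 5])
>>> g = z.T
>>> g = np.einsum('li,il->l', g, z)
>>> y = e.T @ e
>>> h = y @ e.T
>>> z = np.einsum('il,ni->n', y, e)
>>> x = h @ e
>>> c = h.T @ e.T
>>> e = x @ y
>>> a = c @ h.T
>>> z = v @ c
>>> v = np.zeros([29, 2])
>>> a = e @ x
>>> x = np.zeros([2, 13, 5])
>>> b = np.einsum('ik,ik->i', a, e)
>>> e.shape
(29, 29)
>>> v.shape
(29, 2)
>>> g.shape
(5,)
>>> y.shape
(29, 29)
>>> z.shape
(23, 2, 5)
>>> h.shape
(29, 5)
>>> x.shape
(2, 13, 5)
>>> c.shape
(5, 5)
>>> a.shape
(29, 29)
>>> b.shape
(29,)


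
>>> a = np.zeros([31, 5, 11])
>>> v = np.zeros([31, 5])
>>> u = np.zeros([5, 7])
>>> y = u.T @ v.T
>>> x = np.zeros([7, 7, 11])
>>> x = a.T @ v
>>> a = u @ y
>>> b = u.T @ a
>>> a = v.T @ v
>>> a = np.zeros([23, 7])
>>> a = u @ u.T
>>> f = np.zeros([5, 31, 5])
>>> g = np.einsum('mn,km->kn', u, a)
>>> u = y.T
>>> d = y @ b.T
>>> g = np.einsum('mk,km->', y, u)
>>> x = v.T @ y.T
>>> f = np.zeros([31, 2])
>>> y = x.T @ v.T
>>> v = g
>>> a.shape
(5, 5)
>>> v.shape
()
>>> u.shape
(31, 7)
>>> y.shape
(7, 31)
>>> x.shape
(5, 7)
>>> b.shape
(7, 31)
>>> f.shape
(31, 2)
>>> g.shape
()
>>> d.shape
(7, 7)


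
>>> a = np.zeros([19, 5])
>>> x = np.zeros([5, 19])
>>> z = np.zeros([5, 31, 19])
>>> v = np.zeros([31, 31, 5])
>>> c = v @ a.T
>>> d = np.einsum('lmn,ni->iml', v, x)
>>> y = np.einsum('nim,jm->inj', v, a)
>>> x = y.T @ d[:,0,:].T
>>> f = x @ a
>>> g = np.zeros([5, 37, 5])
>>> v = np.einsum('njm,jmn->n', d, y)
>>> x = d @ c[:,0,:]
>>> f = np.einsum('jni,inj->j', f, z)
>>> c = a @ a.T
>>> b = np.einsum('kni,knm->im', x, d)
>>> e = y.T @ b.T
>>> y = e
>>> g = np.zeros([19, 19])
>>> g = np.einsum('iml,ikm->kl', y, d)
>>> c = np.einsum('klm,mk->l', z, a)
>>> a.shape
(19, 5)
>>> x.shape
(19, 31, 19)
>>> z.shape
(5, 31, 19)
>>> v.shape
(19,)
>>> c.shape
(31,)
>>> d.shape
(19, 31, 31)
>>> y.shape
(19, 31, 19)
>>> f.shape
(19,)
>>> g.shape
(31, 19)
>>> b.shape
(19, 31)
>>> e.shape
(19, 31, 19)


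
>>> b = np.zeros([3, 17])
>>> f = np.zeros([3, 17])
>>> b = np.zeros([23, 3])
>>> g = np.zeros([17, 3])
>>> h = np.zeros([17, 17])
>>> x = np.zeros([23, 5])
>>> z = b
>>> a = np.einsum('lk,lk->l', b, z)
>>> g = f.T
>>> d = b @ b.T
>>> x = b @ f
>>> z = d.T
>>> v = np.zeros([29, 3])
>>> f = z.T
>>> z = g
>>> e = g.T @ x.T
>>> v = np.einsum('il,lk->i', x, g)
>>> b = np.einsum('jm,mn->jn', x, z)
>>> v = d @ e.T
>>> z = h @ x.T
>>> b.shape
(23, 3)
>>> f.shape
(23, 23)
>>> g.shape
(17, 3)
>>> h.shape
(17, 17)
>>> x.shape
(23, 17)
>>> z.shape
(17, 23)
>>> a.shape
(23,)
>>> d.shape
(23, 23)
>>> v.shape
(23, 3)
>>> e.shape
(3, 23)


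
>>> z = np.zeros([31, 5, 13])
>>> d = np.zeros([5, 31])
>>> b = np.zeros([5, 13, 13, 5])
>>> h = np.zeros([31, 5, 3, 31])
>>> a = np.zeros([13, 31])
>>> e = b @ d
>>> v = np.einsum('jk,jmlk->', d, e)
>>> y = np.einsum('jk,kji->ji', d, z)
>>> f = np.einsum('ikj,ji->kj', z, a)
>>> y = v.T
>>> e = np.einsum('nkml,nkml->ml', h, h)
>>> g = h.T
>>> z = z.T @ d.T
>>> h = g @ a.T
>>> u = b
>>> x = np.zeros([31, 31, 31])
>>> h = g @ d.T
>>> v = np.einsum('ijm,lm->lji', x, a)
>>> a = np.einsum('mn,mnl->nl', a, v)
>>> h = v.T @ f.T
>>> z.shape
(13, 5, 5)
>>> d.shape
(5, 31)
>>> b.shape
(5, 13, 13, 5)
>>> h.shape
(31, 31, 5)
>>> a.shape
(31, 31)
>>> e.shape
(3, 31)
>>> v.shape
(13, 31, 31)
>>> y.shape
()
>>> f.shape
(5, 13)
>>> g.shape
(31, 3, 5, 31)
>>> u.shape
(5, 13, 13, 5)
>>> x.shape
(31, 31, 31)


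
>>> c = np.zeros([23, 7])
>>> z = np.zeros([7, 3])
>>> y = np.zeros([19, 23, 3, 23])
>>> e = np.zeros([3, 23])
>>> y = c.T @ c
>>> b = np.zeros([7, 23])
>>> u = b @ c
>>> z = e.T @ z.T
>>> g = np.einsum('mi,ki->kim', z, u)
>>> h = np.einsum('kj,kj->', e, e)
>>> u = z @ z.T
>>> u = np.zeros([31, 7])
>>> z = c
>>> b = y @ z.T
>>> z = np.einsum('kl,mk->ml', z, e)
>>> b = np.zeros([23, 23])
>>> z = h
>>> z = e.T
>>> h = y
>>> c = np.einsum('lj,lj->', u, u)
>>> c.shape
()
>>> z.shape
(23, 3)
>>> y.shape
(7, 7)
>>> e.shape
(3, 23)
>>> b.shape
(23, 23)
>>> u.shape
(31, 7)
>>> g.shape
(7, 7, 23)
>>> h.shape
(7, 7)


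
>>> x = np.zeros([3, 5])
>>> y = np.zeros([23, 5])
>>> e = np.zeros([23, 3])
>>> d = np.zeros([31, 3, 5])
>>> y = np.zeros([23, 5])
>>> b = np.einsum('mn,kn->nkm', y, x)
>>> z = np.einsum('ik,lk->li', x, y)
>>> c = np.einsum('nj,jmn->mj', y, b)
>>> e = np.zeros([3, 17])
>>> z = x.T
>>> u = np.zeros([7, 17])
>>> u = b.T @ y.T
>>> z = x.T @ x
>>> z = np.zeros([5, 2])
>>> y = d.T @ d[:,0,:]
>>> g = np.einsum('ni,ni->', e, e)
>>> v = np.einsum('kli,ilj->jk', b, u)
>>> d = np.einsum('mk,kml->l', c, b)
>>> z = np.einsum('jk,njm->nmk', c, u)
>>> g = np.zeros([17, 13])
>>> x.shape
(3, 5)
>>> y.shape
(5, 3, 5)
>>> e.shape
(3, 17)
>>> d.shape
(23,)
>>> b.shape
(5, 3, 23)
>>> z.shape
(23, 23, 5)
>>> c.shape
(3, 5)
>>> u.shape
(23, 3, 23)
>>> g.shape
(17, 13)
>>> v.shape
(23, 5)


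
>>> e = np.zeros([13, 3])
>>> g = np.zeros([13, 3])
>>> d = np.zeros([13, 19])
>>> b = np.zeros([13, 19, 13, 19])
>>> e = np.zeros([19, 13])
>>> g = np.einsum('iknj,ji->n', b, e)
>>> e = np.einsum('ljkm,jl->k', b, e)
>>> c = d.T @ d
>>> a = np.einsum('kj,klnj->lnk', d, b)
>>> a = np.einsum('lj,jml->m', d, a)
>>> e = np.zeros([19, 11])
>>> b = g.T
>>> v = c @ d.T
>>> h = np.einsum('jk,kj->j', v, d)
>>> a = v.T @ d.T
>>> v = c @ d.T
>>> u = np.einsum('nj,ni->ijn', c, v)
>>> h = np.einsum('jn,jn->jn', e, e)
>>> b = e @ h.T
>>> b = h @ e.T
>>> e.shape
(19, 11)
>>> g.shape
(13,)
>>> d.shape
(13, 19)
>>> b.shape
(19, 19)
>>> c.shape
(19, 19)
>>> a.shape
(13, 13)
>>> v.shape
(19, 13)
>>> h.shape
(19, 11)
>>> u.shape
(13, 19, 19)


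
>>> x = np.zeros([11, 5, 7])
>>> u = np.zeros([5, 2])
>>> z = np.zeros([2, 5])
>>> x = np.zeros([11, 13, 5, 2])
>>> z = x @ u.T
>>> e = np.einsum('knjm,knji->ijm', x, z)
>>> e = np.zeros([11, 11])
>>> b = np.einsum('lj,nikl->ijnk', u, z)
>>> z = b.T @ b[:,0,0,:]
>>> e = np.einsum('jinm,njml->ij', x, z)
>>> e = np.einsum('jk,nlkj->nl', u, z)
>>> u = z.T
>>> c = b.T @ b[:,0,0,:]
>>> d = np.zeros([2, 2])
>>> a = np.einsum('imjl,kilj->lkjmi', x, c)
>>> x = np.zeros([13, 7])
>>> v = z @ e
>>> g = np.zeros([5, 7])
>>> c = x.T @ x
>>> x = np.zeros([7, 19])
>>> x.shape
(7, 19)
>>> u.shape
(5, 2, 11, 5)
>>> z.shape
(5, 11, 2, 5)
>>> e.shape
(5, 11)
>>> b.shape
(13, 2, 11, 5)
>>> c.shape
(7, 7)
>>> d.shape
(2, 2)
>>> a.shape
(2, 5, 5, 13, 11)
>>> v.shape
(5, 11, 2, 11)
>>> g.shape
(5, 7)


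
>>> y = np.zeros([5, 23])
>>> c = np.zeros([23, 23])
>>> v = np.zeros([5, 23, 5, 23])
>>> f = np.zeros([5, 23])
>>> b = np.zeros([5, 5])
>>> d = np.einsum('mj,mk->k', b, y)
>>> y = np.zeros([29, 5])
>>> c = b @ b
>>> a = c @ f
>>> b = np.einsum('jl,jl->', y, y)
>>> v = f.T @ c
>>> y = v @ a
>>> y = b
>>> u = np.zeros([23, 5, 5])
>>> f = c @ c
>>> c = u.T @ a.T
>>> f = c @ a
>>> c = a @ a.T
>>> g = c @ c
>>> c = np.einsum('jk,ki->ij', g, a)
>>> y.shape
()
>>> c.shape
(23, 5)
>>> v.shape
(23, 5)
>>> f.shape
(5, 5, 23)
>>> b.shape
()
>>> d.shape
(23,)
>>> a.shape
(5, 23)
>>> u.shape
(23, 5, 5)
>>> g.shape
(5, 5)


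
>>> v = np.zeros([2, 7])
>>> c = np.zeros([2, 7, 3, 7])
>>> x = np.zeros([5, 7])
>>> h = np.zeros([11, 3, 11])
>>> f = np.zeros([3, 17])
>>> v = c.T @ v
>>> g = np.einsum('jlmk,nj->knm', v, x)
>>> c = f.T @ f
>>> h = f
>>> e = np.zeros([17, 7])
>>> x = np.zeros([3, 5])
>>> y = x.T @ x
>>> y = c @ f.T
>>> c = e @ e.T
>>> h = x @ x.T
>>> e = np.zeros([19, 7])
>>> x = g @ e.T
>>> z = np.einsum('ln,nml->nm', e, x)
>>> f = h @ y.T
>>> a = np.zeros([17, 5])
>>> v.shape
(7, 3, 7, 7)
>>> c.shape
(17, 17)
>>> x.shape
(7, 5, 19)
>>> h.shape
(3, 3)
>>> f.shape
(3, 17)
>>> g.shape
(7, 5, 7)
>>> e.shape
(19, 7)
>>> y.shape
(17, 3)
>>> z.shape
(7, 5)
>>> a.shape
(17, 5)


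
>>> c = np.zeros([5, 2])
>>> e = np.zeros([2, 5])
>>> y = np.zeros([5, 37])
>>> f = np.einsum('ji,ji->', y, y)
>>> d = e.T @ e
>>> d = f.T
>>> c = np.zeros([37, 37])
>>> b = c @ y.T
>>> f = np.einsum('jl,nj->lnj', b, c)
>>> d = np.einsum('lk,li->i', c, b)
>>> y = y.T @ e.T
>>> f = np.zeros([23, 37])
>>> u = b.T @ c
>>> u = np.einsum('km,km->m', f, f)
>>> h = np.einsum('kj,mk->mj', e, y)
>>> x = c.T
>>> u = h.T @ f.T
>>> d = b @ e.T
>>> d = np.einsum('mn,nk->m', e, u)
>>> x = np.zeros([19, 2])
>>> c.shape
(37, 37)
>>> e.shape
(2, 5)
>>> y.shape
(37, 2)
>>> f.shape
(23, 37)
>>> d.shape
(2,)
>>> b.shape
(37, 5)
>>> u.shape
(5, 23)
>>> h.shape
(37, 5)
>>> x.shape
(19, 2)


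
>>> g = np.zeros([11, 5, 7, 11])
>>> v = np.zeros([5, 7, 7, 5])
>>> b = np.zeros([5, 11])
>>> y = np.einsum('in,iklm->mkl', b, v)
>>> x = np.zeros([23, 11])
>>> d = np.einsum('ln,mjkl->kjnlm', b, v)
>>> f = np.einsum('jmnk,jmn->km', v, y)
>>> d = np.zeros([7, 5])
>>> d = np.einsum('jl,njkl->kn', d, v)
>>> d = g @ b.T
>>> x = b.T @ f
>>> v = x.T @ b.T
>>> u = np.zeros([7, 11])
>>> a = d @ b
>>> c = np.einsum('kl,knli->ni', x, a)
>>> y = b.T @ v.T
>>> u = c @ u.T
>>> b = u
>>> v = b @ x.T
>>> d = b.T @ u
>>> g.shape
(11, 5, 7, 11)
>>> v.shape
(5, 11)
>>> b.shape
(5, 7)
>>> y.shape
(11, 7)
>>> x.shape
(11, 7)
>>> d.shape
(7, 7)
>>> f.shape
(5, 7)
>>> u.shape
(5, 7)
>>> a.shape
(11, 5, 7, 11)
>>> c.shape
(5, 11)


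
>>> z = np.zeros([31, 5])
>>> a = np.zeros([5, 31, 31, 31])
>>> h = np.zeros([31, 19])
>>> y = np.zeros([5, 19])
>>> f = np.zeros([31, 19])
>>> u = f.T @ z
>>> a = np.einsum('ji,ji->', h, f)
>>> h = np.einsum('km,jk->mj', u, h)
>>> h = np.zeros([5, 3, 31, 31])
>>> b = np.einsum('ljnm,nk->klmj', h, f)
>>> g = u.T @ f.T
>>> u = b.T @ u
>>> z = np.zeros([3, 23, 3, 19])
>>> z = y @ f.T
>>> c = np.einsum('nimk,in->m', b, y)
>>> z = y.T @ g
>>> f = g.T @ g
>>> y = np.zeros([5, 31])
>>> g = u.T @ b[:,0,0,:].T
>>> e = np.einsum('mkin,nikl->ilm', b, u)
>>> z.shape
(19, 31)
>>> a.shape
()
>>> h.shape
(5, 3, 31, 31)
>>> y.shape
(5, 31)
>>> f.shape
(31, 31)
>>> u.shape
(3, 31, 5, 5)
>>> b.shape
(19, 5, 31, 3)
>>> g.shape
(5, 5, 31, 19)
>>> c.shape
(31,)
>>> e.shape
(31, 5, 19)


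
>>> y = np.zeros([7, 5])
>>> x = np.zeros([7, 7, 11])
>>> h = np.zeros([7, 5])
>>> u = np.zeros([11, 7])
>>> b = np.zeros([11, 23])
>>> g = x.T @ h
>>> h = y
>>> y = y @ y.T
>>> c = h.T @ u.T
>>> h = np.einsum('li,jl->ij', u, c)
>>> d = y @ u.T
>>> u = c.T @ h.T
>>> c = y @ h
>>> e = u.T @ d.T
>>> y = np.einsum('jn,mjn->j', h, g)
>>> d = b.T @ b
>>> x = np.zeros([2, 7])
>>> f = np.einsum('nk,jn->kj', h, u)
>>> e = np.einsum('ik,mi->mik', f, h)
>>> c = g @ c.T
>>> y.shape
(7,)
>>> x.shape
(2, 7)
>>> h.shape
(7, 5)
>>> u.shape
(11, 7)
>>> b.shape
(11, 23)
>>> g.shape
(11, 7, 5)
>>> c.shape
(11, 7, 7)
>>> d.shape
(23, 23)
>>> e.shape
(7, 5, 11)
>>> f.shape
(5, 11)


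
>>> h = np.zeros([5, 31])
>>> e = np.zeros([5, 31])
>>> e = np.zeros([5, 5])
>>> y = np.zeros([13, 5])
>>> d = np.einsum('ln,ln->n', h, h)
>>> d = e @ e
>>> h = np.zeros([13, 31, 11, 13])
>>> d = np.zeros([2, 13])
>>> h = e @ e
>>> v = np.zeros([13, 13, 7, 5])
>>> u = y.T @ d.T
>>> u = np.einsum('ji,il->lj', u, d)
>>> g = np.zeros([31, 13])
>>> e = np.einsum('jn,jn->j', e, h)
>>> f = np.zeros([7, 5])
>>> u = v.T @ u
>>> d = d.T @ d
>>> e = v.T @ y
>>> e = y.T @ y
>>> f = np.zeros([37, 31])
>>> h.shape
(5, 5)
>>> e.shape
(5, 5)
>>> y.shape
(13, 5)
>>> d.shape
(13, 13)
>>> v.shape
(13, 13, 7, 5)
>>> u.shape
(5, 7, 13, 5)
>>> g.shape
(31, 13)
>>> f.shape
(37, 31)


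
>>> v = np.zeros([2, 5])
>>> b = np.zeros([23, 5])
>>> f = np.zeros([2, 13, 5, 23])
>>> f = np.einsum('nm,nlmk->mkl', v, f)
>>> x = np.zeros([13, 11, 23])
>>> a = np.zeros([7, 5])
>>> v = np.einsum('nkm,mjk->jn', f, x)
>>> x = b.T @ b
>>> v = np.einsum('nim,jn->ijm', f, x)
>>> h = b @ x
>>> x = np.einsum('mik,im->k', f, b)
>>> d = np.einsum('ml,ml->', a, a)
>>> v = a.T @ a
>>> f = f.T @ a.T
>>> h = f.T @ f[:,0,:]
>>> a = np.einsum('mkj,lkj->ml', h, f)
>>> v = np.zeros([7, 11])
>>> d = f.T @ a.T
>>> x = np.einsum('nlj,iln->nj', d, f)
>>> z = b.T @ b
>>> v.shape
(7, 11)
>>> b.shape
(23, 5)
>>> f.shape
(13, 23, 7)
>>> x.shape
(7, 7)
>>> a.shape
(7, 13)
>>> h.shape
(7, 23, 7)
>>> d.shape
(7, 23, 7)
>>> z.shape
(5, 5)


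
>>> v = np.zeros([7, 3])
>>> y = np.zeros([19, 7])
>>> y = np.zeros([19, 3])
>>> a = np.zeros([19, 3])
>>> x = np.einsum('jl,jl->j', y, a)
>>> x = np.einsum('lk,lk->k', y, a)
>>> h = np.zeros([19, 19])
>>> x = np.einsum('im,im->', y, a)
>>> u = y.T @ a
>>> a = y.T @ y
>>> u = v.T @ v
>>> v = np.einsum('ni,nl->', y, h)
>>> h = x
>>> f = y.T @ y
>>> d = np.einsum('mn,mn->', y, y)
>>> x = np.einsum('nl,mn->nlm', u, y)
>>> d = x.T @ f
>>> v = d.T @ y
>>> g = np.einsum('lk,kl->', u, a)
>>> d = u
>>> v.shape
(3, 3, 3)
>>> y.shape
(19, 3)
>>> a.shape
(3, 3)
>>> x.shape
(3, 3, 19)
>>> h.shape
()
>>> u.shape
(3, 3)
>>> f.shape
(3, 3)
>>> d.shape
(3, 3)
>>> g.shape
()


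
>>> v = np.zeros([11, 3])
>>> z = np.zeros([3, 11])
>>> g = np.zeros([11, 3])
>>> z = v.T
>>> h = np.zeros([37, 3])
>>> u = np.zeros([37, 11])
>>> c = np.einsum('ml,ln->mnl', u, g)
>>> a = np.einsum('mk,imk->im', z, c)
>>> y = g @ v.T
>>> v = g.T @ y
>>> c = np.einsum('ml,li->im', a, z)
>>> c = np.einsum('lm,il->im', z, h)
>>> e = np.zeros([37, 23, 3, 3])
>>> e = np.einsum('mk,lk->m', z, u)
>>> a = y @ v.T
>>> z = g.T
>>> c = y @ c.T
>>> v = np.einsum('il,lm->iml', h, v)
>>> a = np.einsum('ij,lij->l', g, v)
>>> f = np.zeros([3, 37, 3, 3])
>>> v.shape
(37, 11, 3)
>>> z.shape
(3, 11)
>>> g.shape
(11, 3)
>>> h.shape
(37, 3)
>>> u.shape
(37, 11)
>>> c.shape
(11, 37)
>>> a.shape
(37,)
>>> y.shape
(11, 11)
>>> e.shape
(3,)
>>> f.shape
(3, 37, 3, 3)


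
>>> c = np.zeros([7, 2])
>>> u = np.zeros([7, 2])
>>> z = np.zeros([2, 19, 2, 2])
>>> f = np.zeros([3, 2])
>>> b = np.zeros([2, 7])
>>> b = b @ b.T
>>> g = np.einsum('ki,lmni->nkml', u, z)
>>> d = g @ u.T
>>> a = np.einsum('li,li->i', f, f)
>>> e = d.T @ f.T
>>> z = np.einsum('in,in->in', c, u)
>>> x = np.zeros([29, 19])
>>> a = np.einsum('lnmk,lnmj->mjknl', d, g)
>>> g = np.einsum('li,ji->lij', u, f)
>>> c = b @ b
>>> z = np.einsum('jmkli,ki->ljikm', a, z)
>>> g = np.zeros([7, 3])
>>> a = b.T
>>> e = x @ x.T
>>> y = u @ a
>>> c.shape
(2, 2)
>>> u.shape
(7, 2)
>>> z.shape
(7, 19, 2, 7, 2)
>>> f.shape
(3, 2)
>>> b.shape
(2, 2)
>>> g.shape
(7, 3)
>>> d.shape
(2, 7, 19, 7)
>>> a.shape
(2, 2)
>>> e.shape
(29, 29)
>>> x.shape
(29, 19)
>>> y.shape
(7, 2)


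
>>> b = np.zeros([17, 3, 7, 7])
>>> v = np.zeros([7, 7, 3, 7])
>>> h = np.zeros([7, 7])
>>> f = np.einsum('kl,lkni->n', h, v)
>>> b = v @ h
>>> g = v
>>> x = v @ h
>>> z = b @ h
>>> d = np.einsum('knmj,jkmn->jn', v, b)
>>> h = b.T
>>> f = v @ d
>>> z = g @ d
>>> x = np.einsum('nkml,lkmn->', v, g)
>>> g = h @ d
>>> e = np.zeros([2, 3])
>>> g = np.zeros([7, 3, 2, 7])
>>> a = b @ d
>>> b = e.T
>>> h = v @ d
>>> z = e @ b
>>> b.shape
(3, 2)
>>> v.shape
(7, 7, 3, 7)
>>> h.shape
(7, 7, 3, 7)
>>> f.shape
(7, 7, 3, 7)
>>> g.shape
(7, 3, 2, 7)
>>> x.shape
()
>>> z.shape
(2, 2)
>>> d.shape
(7, 7)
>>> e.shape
(2, 3)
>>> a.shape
(7, 7, 3, 7)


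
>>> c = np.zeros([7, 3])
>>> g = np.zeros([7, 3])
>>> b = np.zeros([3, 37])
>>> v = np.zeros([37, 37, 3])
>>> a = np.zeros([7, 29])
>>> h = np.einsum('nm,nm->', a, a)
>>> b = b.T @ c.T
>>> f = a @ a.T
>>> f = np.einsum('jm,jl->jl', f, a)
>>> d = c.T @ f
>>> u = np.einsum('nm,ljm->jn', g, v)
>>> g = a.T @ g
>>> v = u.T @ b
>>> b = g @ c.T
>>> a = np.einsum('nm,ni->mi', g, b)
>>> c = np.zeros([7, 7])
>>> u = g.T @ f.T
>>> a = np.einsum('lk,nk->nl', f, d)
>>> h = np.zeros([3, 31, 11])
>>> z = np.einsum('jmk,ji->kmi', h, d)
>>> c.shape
(7, 7)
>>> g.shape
(29, 3)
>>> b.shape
(29, 7)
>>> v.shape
(7, 7)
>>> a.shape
(3, 7)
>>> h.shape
(3, 31, 11)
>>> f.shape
(7, 29)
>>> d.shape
(3, 29)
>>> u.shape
(3, 7)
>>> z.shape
(11, 31, 29)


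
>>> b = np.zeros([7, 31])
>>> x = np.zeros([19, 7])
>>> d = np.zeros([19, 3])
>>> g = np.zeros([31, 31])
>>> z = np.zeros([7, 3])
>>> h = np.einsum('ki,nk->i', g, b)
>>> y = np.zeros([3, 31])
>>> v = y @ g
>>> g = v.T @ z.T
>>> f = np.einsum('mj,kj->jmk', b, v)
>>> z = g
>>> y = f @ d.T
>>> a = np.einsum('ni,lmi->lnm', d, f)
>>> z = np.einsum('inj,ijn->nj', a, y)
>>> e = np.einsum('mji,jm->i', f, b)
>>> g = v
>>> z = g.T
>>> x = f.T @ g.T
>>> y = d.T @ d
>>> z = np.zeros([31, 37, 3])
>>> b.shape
(7, 31)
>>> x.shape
(3, 7, 3)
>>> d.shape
(19, 3)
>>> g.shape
(3, 31)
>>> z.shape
(31, 37, 3)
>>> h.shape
(31,)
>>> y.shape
(3, 3)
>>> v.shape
(3, 31)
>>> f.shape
(31, 7, 3)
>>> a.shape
(31, 19, 7)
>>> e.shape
(3,)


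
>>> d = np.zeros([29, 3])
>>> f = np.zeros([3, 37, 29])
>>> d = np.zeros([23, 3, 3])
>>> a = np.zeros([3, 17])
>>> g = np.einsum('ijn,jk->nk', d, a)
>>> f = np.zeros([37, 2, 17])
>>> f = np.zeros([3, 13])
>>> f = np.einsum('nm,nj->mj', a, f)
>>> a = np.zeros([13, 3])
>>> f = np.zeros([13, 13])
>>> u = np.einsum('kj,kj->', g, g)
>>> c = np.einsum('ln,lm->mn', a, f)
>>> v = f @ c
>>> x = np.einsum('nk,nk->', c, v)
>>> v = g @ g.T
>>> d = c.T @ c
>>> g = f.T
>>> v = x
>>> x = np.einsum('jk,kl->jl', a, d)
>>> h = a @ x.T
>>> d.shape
(3, 3)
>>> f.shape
(13, 13)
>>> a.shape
(13, 3)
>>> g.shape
(13, 13)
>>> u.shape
()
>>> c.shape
(13, 3)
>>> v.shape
()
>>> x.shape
(13, 3)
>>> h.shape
(13, 13)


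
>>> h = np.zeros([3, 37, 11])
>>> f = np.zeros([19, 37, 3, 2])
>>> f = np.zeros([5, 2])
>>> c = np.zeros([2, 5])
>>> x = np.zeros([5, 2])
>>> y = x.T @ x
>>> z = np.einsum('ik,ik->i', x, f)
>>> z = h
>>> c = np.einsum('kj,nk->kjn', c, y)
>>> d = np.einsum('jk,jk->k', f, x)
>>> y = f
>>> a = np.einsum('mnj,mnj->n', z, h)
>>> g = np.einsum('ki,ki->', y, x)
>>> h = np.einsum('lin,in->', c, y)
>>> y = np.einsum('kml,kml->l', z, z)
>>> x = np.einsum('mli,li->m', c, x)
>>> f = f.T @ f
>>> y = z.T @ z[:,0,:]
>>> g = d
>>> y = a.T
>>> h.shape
()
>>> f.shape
(2, 2)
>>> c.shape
(2, 5, 2)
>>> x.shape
(2,)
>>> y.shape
(37,)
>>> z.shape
(3, 37, 11)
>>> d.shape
(2,)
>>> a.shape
(37,)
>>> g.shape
(2,)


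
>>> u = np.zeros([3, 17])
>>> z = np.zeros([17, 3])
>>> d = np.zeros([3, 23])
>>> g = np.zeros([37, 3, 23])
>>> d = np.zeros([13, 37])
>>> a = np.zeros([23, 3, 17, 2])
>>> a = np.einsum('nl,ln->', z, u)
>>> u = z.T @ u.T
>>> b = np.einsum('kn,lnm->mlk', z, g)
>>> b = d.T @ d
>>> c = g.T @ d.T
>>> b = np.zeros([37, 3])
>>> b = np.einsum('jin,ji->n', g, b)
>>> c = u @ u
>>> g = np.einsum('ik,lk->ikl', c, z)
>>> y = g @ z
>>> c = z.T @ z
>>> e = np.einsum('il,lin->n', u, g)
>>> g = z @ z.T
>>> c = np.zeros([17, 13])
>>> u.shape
(3, 3)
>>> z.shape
(17, 3)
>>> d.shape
(13, 37)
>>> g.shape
(17, 17)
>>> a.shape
()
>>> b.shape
(23,)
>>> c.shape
(17, 13)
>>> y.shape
(3, 3, 3)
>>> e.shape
(17,)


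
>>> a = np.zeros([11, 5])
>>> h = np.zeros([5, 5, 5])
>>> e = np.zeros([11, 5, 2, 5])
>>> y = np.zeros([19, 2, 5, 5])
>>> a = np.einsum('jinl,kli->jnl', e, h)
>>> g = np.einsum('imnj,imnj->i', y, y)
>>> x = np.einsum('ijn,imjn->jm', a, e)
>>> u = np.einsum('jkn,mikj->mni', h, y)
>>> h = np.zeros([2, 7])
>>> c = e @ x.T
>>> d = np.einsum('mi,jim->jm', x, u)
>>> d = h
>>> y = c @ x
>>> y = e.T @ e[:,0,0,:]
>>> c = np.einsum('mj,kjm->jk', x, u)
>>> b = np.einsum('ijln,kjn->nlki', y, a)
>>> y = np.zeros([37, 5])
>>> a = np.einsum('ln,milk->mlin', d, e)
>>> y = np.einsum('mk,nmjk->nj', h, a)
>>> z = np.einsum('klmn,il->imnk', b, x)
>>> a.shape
(11, 2, 5, 7)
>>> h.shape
(2, 7)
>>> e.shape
(11, 5, 2, 5)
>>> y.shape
(11, 5)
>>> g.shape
(19,)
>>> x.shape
(2, 5)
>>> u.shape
(19, 5, 2)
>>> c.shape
(5, 19)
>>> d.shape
(2, 7)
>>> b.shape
(5, 5, 11, 5)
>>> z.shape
(2, 11, 5, 5)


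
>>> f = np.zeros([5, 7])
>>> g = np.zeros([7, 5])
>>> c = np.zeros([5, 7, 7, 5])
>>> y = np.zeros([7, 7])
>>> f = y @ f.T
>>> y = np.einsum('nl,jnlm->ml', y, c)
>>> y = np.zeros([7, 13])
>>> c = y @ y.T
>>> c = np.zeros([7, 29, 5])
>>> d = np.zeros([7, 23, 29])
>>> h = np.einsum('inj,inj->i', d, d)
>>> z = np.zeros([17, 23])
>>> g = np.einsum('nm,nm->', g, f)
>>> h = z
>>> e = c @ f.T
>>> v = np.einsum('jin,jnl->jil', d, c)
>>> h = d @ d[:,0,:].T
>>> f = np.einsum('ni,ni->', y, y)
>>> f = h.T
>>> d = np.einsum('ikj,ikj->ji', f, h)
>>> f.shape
(7, 23, 7)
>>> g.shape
()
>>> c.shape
(7, 29, 5)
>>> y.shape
(7, 13)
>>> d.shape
(7, 7)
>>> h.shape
(7, 23, 7)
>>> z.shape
(17, 23)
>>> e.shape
(7, 29, 7)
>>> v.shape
(7, 23, 5)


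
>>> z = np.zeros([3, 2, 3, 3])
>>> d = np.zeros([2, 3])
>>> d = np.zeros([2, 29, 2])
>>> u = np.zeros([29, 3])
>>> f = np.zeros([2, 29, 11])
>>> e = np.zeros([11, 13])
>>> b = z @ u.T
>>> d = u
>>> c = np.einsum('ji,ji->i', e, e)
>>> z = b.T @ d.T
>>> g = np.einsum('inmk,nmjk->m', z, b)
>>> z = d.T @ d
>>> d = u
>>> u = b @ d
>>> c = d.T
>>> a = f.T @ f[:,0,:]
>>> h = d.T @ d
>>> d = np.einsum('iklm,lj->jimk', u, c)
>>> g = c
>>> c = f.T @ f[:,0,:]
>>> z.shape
(3, 3)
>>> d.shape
(29, 3, 3, 2)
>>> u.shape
(3, 2, 3, 3)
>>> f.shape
(2, 29, 11)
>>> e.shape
(11, 13)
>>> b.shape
(3, 2, 3, 29)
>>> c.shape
(11, 29, 11)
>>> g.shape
(3, 29)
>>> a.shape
(11, 29, 11)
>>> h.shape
(3, 3)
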